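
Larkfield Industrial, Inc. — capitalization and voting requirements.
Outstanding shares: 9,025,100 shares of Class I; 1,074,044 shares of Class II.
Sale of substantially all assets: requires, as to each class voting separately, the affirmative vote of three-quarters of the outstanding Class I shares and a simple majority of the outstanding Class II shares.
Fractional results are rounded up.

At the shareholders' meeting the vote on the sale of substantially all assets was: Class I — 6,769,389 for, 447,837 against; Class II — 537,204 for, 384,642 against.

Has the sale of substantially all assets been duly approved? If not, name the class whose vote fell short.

Approved — every class gave the required vote.

Class I: 3/4 of 9025100 = 6768825; 6,768,825 required, 6,769,389 in favor — approved.
Class II: a majority of 1074044 is 537023; 537,023 required, 537,204 in favor — approved.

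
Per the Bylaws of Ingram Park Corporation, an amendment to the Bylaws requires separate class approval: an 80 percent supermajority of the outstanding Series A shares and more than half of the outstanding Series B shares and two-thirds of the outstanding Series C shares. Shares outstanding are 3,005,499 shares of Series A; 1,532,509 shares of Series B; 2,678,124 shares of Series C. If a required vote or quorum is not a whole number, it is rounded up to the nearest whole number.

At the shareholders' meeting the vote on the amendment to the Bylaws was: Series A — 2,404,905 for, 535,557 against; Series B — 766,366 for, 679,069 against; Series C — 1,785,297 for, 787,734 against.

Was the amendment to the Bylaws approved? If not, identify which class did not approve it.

Not approved — the Series C shares did not give the required vote.

Series A: 4/5 of 3005499 = 2404399.20, rounded up to 2404400; 2,404,400 required, 2,404,905 in favor — approved.
Series B: a majority of 1532509 is 766255; 766,255 required, 766,366 in favor — approved.
Series C: 2/3 of 2678124 = 1785416; 1,785,416 required, 1,785,297 in favor — not approved.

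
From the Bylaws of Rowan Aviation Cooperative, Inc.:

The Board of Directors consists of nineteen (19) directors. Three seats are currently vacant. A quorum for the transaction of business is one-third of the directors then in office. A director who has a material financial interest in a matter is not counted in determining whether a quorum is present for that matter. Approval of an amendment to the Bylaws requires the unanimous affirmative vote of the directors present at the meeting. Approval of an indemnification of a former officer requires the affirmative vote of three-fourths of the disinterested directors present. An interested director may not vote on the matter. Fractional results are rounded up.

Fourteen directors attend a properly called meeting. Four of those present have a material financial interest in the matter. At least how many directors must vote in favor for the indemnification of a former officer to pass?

8

The indemnification of a former officer requires three-fourths of the disinterested directors present (14 − 4 = 10).
3/4 of 10 = 7.50, rounded up to 8.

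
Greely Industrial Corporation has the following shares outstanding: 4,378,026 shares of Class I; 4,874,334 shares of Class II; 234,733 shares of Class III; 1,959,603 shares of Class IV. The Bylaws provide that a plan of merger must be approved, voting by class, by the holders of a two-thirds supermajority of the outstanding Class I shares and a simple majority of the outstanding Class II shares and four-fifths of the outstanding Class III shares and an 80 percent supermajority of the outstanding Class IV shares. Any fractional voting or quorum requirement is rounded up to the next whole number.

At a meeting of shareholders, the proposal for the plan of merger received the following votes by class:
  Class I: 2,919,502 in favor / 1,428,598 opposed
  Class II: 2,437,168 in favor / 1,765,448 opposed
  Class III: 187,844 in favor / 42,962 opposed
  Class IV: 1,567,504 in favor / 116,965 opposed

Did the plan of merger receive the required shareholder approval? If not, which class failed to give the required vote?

Class I: 2/3 of 4378026 = 2918684; 2,918,684 required, 2,919,502 in favor — approved.
Class II: a majority of 4874334 is 2437168; 2,437,168 required, 2,437,168 in favor — approved.
Class III: 4/5 of 234733 = 187786.40, rounded up to 187787; 187,787 required, 187,844 in favor — approved.
Class IV: 4/5 of 1959603 = 1567682.40, rounded up to 1567683; 1,567,683 required, 1,567,504 in favor — not approved.

Not approved — the Class IV shares did not give the required vote.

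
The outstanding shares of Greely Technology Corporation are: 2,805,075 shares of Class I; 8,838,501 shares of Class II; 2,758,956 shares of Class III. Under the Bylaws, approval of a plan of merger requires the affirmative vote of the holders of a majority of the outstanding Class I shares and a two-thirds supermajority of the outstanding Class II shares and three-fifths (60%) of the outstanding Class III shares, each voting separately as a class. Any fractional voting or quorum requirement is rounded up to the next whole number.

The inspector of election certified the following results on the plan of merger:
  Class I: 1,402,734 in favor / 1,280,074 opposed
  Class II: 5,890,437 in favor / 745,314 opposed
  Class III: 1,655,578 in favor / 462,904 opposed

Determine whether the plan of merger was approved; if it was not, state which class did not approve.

Not approved — the Class II shares did not give the required vote.

Class I: a majority of 2805075 is 1402538; 1,402,538 required, 1,402,734 in favor — approved.
Class II: 2/3 of 8838501 = 5892334; 5,892,334 required, 5,890,437 in favor — not approved.
Class III: 3/5 of 2758956 = 1655373.60, rounded up to 1655374; 1,655,374 required, 1,655,578 in favor — approved.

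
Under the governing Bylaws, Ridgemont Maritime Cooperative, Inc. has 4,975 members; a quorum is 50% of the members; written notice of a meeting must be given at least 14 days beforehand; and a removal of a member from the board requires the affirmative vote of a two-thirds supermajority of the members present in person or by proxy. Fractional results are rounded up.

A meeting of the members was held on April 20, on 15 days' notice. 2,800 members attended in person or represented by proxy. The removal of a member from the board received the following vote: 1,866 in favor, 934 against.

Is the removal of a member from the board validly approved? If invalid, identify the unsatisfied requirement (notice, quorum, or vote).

Invalid — vote requirement not satisfied.

Notice: 15 days given; 14 required. Satisfied.
Quorum: 50% of 4,975 = 2,487.50, rounded up to 2,488; 2,800 present. Satisfied.
Vote: requires two-thirds of those present (2,800); 2/3 of 2800 = 1866.67, rounded up to 1867, so 1,867 needed; 1,866 in favor. Not satisfied.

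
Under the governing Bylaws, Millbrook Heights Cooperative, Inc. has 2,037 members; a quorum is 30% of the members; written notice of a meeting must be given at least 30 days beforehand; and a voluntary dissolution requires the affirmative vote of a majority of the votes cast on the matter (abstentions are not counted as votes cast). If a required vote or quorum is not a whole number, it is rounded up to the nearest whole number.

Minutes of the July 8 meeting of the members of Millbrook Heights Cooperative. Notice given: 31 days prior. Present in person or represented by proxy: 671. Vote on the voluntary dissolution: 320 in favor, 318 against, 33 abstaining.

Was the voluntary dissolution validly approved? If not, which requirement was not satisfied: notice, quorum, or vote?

Notice: 31 days given; 30 required. Satisfied.
Quorum: 30% of 2,037 = 611.10, rounded up to 612; 671 present. Satisfied.
Vote: requires a majority of the votes cast (671 − 33 abstaining = 638); a majority of 638 is 320, so 320 needed; 320 in favor. Satisfied.

Valid — all requirements satisfied.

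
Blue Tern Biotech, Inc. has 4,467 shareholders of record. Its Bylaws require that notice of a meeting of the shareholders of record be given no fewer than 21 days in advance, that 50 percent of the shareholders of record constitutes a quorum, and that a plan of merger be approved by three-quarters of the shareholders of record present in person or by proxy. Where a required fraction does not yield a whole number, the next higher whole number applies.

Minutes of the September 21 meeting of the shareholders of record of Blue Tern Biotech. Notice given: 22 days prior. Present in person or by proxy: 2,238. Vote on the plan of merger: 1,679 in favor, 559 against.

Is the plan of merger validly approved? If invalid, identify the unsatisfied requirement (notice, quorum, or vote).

Valid — all requirements satisfied.

Notice: 22 days given; 21 required. Satisfied.
Quorum: 50% of 4,467 = 2,233.50, rounded up to 2,234; 2,238 present. Satisfied.
Vote: requires three-fourths of those present (2,238); 3/4 of 2238 = 1678.50, rounded up to 1679, so 1,679 needed; 1,679 in favor. Satisfied.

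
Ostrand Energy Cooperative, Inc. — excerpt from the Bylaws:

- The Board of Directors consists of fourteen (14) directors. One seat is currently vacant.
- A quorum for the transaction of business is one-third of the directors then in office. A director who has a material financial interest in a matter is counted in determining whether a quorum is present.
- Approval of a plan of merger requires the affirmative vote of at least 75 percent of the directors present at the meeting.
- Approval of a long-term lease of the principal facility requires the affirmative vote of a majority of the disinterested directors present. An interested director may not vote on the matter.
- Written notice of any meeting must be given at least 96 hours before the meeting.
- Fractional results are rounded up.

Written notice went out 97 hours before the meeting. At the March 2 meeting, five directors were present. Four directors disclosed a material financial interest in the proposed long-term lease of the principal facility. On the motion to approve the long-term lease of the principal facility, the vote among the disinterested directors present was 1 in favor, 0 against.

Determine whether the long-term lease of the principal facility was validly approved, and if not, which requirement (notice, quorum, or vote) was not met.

Valid — all requirements satisfied.

Notice: 97 hours given; 96 required (97 ≥ 96). Satisfied.
Quorum: 5 present (interested directors count toward quorum); quorum is 5. Satisfied.
Vote: the long-term lease of the principal facility requires a majority of the disinterested directors present (5 − 4 = 1). A majority of 1 is 1, so 1 affirmative vote is needed; 1 voted in favor. Satisfied.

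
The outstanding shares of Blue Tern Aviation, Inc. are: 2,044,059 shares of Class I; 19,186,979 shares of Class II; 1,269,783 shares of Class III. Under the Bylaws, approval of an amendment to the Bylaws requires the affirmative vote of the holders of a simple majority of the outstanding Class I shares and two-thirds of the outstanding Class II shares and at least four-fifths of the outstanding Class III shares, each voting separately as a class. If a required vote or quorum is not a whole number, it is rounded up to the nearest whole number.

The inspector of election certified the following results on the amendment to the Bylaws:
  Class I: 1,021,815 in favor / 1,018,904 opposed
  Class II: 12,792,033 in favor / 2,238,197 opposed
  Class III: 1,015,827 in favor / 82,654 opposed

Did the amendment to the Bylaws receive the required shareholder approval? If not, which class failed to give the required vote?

Class I: a majority of 2044059 is 1022030; 1,022,030 required, 1,021,815 in favor — not approved.
Class II: 2/3 of 19186979 = 12791319.33, rounded up to 12791320; 12,791,320 required, 12,792,033 in favor — approved.
Class III: 4/5 of 1269783 = 1015826.40, rounded up to 1015827; 1,015,827 required, 1,015,827 in favor — approved.

Not approved — the Class I shares did not give the required vote.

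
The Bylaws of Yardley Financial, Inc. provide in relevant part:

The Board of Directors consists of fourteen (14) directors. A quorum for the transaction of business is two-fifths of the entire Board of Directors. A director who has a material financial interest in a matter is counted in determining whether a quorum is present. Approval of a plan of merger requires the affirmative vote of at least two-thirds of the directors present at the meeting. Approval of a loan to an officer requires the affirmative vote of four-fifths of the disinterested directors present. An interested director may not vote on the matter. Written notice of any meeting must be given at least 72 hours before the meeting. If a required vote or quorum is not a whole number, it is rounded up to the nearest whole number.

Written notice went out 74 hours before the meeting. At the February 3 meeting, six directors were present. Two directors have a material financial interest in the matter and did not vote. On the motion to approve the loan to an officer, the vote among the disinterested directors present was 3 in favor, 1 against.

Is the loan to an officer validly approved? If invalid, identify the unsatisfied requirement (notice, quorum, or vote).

Invalid — vote requirement not satisfied.

Notice: 74 hours given; 72 required (74 ≥ 72). Satisfied.
Quorum: 6 present (interested directors count toward quorum); quorum is 6. Satisfied.
Vote: the loan to an officer requires four-fifths of the disinterested directors present (6 − 2 = 4). 4/5 of 4 = 3.20, rounded up to 4, so 4 affirmative votes are needed; 3 voted in favor. Not satisfied.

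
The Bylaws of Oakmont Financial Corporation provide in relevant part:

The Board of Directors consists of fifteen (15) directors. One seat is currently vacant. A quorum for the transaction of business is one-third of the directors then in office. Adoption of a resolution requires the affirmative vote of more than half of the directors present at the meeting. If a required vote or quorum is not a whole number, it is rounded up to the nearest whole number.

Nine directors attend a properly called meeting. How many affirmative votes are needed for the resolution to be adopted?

The resolution requires a majority of the directors present (9).
A majority of 9 is 5.

5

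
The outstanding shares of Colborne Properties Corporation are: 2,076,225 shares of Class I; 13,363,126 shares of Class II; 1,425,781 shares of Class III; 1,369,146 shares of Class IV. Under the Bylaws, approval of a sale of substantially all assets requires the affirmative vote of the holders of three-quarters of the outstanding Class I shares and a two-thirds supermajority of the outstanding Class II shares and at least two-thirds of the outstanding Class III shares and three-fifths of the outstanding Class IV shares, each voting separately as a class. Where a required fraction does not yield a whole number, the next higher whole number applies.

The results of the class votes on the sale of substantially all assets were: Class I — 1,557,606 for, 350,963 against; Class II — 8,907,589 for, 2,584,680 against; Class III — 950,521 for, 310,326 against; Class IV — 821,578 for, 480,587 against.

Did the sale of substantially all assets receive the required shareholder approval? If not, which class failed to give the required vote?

Not approved — the Class II shares did not give the required vote.

Class I: 3/4 of 2076225 = 1557168.75, rounded up to 1557169; 1,557,169 required, 1,557,606 in favor — approved.
Class II: 2/3 of 13363126 = 8908750.67, rounded up to 8908751; 8,908,751 required, 8,907,589 in favor — not approved.
Class III: 2/3 of 1425781 = 950520.67, rounded up to 950521; 950,521 required, 950,521 in favor — approved.
Class IV: 3/5 of 1369146 = 821487.60, rounded up to 821488; 821,488 required, 821,578 in favor — approved.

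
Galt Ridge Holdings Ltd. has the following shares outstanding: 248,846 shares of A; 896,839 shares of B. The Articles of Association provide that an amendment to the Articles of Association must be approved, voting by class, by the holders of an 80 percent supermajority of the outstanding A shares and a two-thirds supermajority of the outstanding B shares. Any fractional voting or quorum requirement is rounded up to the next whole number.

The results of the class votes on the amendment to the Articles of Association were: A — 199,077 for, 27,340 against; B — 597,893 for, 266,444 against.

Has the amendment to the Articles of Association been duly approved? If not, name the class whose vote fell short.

Approved — every class gave the required vote.

A: 4/5 of 248846 = 199076.80, rounded up to 199077; 199,077 required, 199,077 in favor — approved.
B: 2/3 of 896839 = 597892.67, rounded up to 597893; 597,893 required, 597,893 in favor — approved.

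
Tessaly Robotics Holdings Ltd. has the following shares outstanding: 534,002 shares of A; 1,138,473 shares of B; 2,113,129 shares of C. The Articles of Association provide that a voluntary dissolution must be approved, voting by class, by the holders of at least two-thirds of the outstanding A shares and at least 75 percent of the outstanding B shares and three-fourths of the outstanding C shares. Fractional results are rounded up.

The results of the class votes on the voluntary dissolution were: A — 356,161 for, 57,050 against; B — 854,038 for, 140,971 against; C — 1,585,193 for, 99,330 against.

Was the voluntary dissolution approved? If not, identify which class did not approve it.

Approved — every class gave the required vote.

A: 2/3 of 534002 = 356001.33, rounded up to 356002; 356,002 required, 356,161 in favor — approved.
B: 3/4 of 1138473 = 853854.75, rounded up to 853855; 853,855 required, 854,038 in favor — approved.
C: 3/4 of 2113129 = 1584846.75, rounded up to 1584847; 1,584,847 required, 1,585,193 in favor — approved.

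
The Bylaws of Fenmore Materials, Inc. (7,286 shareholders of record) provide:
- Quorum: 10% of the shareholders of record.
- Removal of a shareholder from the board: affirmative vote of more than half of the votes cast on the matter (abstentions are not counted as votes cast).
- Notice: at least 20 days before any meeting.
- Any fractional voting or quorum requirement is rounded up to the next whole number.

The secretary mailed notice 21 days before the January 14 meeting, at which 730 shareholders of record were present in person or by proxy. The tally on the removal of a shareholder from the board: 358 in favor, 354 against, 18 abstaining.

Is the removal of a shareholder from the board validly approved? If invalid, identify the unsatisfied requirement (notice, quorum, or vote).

Valid — all requirements satisfied.

Notice: 21 days given; 20 required. Satisfied.
Quorum: 10% of 7,286 = 728.60, rounded up to 729; 730 present. Satisfied.
Vote: requires a majority of the votes cast (730 − 18 abstaining = 712); a majority of 712 is 357, so 357 needed; 358 in favor. Satisfied.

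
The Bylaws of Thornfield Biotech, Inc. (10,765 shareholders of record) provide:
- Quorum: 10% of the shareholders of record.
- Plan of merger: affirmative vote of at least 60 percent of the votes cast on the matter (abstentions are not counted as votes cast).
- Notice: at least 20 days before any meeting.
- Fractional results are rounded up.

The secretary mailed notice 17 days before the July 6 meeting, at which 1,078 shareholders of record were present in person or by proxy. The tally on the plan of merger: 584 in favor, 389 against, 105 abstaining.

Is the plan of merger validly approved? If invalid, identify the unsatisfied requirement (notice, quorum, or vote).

Invalid — notice requirement not satisfied.

Notice: 17 days given; 20 required. Not satisfied.
Quorum: 10% of 10,765 = 1,076.50, rounded up to 1,077; 1,078 present. Satisfied.
Vote: requires three-fifths of the votes cast (1,078 − 105 abstaining = 973); 3/5 of 973 = 583.80, rounded up to 584, so 584 needed; 584 in favor. Satisfied.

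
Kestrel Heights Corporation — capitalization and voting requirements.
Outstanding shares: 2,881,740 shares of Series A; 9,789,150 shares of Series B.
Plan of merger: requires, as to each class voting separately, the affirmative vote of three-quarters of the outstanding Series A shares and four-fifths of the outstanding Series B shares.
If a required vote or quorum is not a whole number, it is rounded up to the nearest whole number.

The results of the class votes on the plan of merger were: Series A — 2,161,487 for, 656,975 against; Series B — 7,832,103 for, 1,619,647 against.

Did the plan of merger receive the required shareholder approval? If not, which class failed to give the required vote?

Series A: 3/4 of 2881740 = 2161305; 2,161,305 required, 2,161,487 in favor — approved.
Series B: 4/5 of 9789150 = 7831320; 7,831,320 required, 7,832,103 in favor — approved.

Approved — every class gave the required vote.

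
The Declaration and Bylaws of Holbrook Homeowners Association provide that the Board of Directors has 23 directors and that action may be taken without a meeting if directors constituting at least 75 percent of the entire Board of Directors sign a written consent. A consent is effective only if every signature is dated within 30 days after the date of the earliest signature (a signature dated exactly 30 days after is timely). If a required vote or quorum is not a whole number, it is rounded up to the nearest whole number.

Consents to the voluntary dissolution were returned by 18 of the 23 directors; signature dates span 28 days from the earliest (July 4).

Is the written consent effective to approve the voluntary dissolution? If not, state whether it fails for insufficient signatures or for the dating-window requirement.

Signatures required: at least 75 percent of 23 — 3/4 of 23 = 17.25, rounded up to 18, so 18 needed; 18 signed. Sufficient.
Dating window: the latest signature is 28 days after the earliest; the limit is 30 days. Within the window.

Effective — both the signature and dating-window requirements are satisfied.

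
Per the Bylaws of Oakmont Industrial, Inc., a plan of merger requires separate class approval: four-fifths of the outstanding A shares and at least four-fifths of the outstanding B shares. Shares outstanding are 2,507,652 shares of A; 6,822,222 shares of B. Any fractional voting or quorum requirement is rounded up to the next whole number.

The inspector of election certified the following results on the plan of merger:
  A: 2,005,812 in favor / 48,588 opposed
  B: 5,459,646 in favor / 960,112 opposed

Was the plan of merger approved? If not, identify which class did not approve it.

Not approved — the A shares did not give the required vote.

A: 4/5 of 2507652 = 2006121.60, rounded up to 2006122; 2,006,122 required, 2,005,812 in favor — not approved.
B: 4/5 of 6822222 = 5457777.60, rounded up to 5457778; 5,457,778 required, 5,459,646 in favor — approved.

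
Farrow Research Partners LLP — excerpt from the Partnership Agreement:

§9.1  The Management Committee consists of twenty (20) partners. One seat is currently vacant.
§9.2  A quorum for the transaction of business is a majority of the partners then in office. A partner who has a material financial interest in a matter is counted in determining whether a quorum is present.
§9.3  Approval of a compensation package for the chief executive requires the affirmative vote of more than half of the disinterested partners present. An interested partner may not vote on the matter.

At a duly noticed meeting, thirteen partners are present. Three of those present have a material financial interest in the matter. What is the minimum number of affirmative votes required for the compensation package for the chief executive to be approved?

6

The compensation package for the chief executive requires a majority of the disinterested partners present (13 − 3 = 10).
A majority of 10 is 6.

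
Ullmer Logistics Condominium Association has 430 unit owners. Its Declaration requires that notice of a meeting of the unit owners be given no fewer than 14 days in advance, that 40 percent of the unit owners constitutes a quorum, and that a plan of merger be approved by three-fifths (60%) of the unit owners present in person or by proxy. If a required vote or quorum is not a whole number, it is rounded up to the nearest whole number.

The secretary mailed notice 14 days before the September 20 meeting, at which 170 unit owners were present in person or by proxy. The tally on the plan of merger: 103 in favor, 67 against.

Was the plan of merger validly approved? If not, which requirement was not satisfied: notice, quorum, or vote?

Notice: 14 days given; 14 required. Satisfied.
Quorum: 40% of 430 = 172; 170 present. Not satisfied.
Vote: requires three-fifths of those present (170); 3/5 of 170 = 102, so 102 needed; 103 in favor. Satisfied.

Invalid — quorum requirement not satisfied.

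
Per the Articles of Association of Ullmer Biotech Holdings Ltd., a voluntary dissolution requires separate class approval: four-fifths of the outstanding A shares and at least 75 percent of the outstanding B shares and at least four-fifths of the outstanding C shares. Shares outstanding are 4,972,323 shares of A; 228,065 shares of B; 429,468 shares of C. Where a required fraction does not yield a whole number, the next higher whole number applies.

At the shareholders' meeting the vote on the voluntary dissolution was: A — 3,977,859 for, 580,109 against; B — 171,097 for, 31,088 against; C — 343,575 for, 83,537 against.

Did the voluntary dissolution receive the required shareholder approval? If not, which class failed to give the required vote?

A: 4/5 of 4972323 = 3977858.40, rounded up to 3977859; 3,977,859 required, 3,977,859 in favor — approved.
B: 3/4 of 228065 = 171048.75, rounded up to 171049; 171,049 required, 171,097 in favor — approved.
C: 4/5 of 429468 = 343574.40, rounded up to 343575; 343,575 required, 343,575 in favor — approved.

Approved — every class gave the required vote.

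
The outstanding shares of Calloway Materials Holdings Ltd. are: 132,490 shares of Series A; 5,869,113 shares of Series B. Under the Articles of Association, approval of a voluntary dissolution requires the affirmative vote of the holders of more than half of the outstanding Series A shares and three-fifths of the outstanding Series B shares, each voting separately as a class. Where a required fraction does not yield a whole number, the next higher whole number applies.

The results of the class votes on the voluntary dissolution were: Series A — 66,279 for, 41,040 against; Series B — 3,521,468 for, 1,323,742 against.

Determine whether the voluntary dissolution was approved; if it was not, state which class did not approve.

Series A: a majority of 132490 is 66246; 66,246 required, 66,279 in favor — approved.
Series B: 3/5 of 5869113 = 3521467.80, rounded up to 3521468; 3,521,468 required, 3,521,468 in favor — approved.

Approved — every class gave the required vote.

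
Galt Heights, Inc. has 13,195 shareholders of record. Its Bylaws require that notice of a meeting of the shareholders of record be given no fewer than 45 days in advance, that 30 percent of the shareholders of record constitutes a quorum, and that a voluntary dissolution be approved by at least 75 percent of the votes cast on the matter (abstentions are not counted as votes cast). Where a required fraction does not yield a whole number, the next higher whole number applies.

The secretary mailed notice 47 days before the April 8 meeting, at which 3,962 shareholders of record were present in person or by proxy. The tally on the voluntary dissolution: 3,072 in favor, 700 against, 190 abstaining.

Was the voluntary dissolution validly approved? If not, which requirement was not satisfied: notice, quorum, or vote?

Notice: 47 days given; 45 required. Satisfied.
Quorum: 30% of 13,195 = 3,958.50, rounded up to 3,959; 3,962 present. Satisfied.
Vote: requires three-fourths of the votes cast (3,962 − 190 abstaining = 3,772); 3/4 of 3772 = 2829, so 2,829 needed; 3,072 in favor. Satisfied.

Valid — all requirements satisfied.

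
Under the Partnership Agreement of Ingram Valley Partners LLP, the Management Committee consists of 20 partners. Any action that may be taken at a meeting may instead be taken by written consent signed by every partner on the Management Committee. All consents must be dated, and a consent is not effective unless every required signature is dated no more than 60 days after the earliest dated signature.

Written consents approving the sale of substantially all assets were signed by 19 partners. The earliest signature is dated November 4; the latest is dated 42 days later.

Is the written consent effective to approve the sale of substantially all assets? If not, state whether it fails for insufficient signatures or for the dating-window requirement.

Not effective — insufficient signatures.

Signatures required: the unanimous vote of 20 — unanimous means all 20, so 20 needed; 19 signed. Insufficient.
Dating window: the latest signature is 42 days after the earliest; the limit is 60 days. Within the window.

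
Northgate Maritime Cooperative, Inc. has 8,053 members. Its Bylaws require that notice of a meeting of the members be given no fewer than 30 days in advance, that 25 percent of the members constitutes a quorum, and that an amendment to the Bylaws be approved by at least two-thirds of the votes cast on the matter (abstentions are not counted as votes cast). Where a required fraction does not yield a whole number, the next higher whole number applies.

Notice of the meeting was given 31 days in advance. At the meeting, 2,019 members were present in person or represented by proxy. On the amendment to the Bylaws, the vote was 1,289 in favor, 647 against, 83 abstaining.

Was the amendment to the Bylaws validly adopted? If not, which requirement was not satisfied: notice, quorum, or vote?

Invalid — vote requirement not satisfied.

Notice: 31 days given; 30 required. Satisfied.
Quorum: 25% of 8,053 = 2,013.25, rounded up to 2,014; 2,019 present. Satisfied.
Vote: requires two-thirds of the votes cast (2,019 − 83 abstaining = 1,936); 2/3 of 1936 = 1290.67, rounded up to 1291, so 1,291 needed; 1,289 in favor. Not satisfied.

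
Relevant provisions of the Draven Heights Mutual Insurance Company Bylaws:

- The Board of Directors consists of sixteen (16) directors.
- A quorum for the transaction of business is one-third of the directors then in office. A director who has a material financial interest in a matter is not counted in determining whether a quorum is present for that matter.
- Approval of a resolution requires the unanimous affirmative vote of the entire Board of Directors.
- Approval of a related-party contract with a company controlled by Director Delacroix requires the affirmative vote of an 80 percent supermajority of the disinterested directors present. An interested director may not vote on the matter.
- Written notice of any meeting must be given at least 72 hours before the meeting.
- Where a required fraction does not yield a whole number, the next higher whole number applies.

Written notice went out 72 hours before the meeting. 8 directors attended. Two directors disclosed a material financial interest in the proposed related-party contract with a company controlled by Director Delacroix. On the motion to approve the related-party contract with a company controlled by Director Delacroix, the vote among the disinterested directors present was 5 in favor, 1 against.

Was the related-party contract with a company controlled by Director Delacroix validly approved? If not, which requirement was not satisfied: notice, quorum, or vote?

Valid — all requirements satisfied.

Notice: 72 hours given; 72 required (72 ≥ 72). Satisfied.
Quorum: 8 present, but the 2 interested directors do not count, leaving 6. Quorum is 6. Satisfied.
Vote: the related-party contract with a company controlled by Director Delacroix requires four-fifths of the disinterested directors present (8 − 2 = 6). 4/5 of 6 = 4.80, rounded up to 5, so 5 affirmative votes are needed; 5 voted in favor. Satisfied.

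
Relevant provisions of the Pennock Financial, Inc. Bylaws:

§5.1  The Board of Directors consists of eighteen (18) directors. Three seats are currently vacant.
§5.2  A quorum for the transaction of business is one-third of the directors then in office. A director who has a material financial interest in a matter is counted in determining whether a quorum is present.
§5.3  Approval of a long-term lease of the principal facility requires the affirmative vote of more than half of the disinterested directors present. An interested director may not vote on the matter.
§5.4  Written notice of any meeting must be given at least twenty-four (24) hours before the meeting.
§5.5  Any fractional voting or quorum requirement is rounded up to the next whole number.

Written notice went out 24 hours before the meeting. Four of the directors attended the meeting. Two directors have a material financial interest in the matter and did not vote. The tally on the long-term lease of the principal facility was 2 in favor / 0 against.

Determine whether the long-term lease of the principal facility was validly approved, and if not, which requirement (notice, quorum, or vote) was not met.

Invalid — quorum requirement not satisfied.

Notice: 24 hours given; 24 required (24 ≥ 24). Satisfied.
Quorum: 4 present (interested directors count toward quorum); quorum is 5. Not satisfied.
Vote: the long-term lease of the principal facility requires a majority of the disinterested directors present (4 − 2 = 2). A majority of 2 is 2, so 2 affirmative votes are needed; 2 voted in favor. Satisfied. (Moot — without a quorum no business can be validly transacted.)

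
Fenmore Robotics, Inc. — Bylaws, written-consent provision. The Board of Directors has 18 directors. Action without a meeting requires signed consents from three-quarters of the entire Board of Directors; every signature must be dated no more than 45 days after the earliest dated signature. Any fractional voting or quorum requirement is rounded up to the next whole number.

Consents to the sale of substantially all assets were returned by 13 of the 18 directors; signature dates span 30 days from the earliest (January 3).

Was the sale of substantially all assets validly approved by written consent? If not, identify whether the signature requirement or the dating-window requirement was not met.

Signatures required: three-quarters of 18 — 3/4 of 18 = 13.50, rounded up to 14, so 14 needed; 13 signed. Insufficient.
Dating window: the latest signature is 30 days after the earliest; the limit is 45 days. Within the window.

Not effective — insufficient signatures.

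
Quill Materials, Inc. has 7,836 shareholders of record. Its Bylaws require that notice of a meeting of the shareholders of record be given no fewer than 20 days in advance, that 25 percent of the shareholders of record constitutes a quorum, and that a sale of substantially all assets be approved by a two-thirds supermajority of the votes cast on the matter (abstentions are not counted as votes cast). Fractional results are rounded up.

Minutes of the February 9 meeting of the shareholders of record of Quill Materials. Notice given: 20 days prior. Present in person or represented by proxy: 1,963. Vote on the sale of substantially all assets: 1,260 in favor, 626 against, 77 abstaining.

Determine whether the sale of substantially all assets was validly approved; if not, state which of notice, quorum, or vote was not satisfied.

Notice: 20 days given; 20 required. Satisfied.
Quorum: 25% of 7,836 = 1,959; 1,963 present. Satisfied.
Vote: requires two-thirds of the votes cast (1,963 − 77 abstaining = 1,886); 2/3 of 1886 = 1257.33, rounded up to 1258, so 1,258 needed; 1,260 in favor. Satisfied.

Valid — all requirements satisfied.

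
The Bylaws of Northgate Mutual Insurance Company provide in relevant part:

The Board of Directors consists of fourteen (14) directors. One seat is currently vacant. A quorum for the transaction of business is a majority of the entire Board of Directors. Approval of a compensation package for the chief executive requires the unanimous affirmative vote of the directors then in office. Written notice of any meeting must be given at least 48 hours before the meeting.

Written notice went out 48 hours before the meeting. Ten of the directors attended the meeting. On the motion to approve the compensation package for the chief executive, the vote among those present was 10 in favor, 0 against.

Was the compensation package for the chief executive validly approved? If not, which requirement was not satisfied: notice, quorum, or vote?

Notice: 48 hours given; 48 required (48 ≥ 48). Satisfied.
Quorum: 10 present; quorum is 8. Satisfied.
Vote: the compensation package for the chief executive requires the unanimous vote of the directors then in office (13). Unanimous means all 13, so 13 affirmative votes are needed; 10 voted in favor. Not satisfied.

Invalid — vote requirement not satisfied.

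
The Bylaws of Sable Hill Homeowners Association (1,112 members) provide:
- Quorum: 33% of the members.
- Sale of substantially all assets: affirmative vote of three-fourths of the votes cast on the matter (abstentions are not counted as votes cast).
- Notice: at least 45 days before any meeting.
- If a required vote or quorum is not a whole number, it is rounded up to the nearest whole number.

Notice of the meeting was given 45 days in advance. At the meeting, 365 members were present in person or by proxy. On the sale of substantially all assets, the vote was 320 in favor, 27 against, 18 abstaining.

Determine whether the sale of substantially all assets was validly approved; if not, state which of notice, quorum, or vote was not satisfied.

Invalid — quorum requirement not satisfied.

Notice: 45 days given; 45 required. Satisfied.
Quorum: 33% of 1,112 = 366.96, rounded up to 367; 365 present. Not satisfied.
Vote: requires three-fourths of the votes cast (365 − 18 abstaining = 347); 3/4 of 347 = 260.25, rounded up to 261, so 261 needed; 320 in favor. Satisfied.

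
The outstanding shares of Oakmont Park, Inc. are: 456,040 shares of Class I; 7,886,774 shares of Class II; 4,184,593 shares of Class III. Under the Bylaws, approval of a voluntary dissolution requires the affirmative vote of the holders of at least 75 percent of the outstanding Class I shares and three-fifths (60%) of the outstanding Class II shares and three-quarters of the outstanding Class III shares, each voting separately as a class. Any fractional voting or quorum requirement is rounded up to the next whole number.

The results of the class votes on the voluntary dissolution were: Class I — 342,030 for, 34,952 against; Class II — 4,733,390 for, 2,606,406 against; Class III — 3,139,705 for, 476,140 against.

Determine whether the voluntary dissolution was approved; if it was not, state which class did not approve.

Class I: 3/4 of 456040 = 342030; 342,030 required, 342,030 in favor — approved.
Class II: 3/5 of 7886774 = 4732064.40, rounded up to 4732065; 4,732,065 required, 4,733,390 in favor — approved.
Class III: 3/4 of 4184593 = 3138444.75, rounded up to 3138445; 3,138,445 required, 3,139,705 in favor — approved.

Approved — every class gave the required vote.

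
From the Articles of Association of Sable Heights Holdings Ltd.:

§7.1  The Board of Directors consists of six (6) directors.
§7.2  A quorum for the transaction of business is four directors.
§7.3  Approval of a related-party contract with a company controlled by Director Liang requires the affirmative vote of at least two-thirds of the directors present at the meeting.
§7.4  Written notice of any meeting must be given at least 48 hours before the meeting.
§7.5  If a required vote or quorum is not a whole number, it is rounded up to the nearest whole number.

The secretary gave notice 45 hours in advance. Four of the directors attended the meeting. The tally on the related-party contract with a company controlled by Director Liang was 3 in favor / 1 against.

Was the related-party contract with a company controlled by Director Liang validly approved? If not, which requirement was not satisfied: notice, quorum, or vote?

Invalid — notice requirement not satisfied.

Notice: 45 hours given; 48 required (45 < 48). Not satisfied.
Quorum: 4 present; quorum is 4. Satisfied.
Vote: the related-party contract with a company controlled by Director Liang requires two-thirds of the directors present (4). 2/3 of 4 = 2.67, rounded up to 3, so 3 affirmative votes are needed; 3 voted in favor. Satisfied.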